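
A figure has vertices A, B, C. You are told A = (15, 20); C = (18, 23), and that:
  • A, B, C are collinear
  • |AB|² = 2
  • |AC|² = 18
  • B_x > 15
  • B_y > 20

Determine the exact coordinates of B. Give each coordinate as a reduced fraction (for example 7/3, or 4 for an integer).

1. B_x = 16  [[A, B, C are collinear ⇒ 3x-3y+15=0] ∩ [|B−(15, 20)|²=2]]
2. B_y = 21  [[A, B, C are collinear ⇒ 3x-3y+15=0] ∩ [|B−(15, 20)|²=2]]
   so B = (16, 21)

B = (16, 21)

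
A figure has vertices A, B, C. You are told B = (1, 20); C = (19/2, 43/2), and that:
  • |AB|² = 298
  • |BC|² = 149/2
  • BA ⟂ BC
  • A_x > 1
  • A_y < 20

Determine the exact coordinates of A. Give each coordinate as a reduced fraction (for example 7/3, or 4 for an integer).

1. A_x = 4  [[BA ⟂ BC ⇒ 17/2x+3/2y-77/2=0] ∩ [|A−(1, 20)|²=298]]
2. A_y = 3  [[BA ⟂ BC ⇒ 17/2x+3/2y-77/2=0] ∩ [|A−(1, 20)|²=298]]
   so A = (4, 3)

A = (4, 3)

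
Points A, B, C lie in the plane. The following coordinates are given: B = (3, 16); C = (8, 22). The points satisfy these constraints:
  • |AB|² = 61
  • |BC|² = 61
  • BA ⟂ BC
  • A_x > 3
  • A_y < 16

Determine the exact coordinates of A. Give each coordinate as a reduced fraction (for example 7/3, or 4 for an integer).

1. A_x = 9  [[BA ⟂ BC ⇒ 5x+6y-111=0] ∩ [|A−(3, 16)|²=61]]
2. A_y = 11  [[BA ⟂ BC ⇒ 5x+6y-111=0] ∩ [|A−(3, 16)|²=61]]
   so A = (9, 11)

A = (9, 11)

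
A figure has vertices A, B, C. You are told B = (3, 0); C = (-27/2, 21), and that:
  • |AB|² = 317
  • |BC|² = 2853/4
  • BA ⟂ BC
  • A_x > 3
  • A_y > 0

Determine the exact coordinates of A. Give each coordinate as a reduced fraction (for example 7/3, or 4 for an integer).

1. A_x = 17  [[BA ⟂ BC ⇒ -33/2x+21y+99/2=0] ∩ [|A−(3, 0)|²=317]]
2. A_y = 11  [[BA ⟂ BC ⇒ -33/2x+21y+99/2=0] ∩ [|A−(3, 0)|²=317]]
   so A = (17, 11)

A = (17, 11)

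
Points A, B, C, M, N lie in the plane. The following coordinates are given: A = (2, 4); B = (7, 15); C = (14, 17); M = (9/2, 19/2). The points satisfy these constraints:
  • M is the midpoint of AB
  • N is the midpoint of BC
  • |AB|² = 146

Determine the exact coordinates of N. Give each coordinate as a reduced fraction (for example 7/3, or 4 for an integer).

1. N_x = 21/2  [2·N = B+C = (7, 15)+(14, 17)]
2. N_y = 16  [2·N = B+C = (7, 15)+(14, 17)]
   so N = (21/2, 16)

N = (21/2, 16)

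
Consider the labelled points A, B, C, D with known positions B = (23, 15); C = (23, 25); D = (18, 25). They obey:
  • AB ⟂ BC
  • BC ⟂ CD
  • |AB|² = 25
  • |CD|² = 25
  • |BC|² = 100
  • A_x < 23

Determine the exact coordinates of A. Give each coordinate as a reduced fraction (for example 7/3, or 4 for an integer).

1. A_x = 18  [[AB ⟂ BC ⇒ -10y+150=0] ∩ [|A−(23, 15)|²=25]]
2. A_y = 15  [[AB ⟂ BC ⇒ -10y+150=0] ∩ [|A−(23, 15)|²=25]]
   so A = (18, 15)

A = (18, 15)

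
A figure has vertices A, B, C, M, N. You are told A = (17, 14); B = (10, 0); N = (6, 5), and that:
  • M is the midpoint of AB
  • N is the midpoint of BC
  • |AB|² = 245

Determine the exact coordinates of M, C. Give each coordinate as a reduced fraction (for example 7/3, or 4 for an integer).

M = (27/2, 7)
C = (2, 10)

1. M_x = 27/2  [2·M = A+B = (17, 14)+(10, 0)]
2. M_y = 7  [2·M = A+B = (17, 14)+(10, 0)]
   so M = (27/2, 7)
3. C_x = 2  [C = 2·N−B = 2·(6, 5)−(10, 0)]
4. C_y = 10  [C = 2·N−B = 2·(6, 5)−(10, 0)]
   so C = (2, 10)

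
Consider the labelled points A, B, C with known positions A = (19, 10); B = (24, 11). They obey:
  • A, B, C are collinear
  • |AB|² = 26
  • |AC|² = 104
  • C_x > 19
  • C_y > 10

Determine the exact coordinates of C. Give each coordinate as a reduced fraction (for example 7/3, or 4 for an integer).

C = (29, 12)

1. C_x = 29  [[A, B, C are collinear ⇒ -1x+5y-31=0] ∩ [|C−(19, 10)|²=104]]
2. C_y = 12  [[A, B, C are collinear ⇒ -1x+5y-31=0] ∩ [|C−(19, 10)|²=104]]
   so C = (29, 12)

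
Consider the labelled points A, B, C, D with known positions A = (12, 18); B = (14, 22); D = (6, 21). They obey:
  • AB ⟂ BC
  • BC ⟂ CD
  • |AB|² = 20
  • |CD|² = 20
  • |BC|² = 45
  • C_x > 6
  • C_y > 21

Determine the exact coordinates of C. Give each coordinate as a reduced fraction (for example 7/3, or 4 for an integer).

C = (8, 25)

1. C_x = 8  [[AB ⟂ BC ⇒ 2x+4y-116=0] ∩ [|C−(6, 21)|²=20]]
2. C_y = 25  [[AB ⟂ BC ⇒ 2x+4y-116=0] ∩ [|C−(6, 21)|²=20]]
   so C = (8, 25)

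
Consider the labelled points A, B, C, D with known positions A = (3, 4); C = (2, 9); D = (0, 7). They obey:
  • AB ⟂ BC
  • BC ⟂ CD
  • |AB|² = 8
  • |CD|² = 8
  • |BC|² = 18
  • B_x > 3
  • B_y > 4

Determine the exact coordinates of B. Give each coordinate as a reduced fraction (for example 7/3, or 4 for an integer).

1. B_x = 5  [[BC ⟂ CD ⇒ 2x+2y-22=0] ∩ [|B−(3, 4)|²=8]]
2. B_y = 6  [[BC ⟂ CD ⇒ 2x+2y-22=0] ∩ [|B−(3, 4)|²=8]]
   so B = (5, 6)

B = (5, 6)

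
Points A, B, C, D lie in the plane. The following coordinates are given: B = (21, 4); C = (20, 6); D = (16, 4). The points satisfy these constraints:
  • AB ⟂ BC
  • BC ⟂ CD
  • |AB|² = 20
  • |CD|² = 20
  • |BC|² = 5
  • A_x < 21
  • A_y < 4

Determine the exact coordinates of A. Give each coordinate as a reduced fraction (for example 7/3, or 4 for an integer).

1. A_x = 17  [[AB ⟂ BC ⇒ 1x-2y-13=0] ∩ [|A−(21, 4)|²=20]]
2. A_y = 2  [[AB ⟂ BC ⇒ 1x-2y-13=0] ∩ [|A−(21, 4)|²=20]]
   so A = (17, 2)

A = (17, 2)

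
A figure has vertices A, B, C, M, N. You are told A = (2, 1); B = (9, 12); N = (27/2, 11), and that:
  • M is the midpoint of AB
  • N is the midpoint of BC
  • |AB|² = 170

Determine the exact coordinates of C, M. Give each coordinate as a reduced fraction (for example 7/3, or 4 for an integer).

1. M_x = 11/2  [2·M = A+B = (2, 1)+(9, 12)]
2. M_y = 13/2  [2·M = A+B = (2, 1)+(9, 12)]
   so M = (11/2, 13/2)
3. C_x = 18  [C = 2·N−B = 2·(27/2, 11)−(9, 12)]
4. C_y = 10  [C = 2·N−B = 2·(27/2, 11)−(9, 12)]
   so C = (18, 10)

C = (18, 10)
M = (11/2, 13/2)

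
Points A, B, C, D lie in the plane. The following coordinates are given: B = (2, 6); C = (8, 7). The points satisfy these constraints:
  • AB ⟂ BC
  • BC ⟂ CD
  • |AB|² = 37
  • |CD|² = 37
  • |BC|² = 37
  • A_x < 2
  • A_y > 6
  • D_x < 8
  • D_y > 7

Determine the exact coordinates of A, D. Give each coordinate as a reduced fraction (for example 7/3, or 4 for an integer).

A = (1, 12)
D = (7, 13)

1. A_x = 1  [[AB ⟂ BC ⇒ -6x-1y+18=0] ∩ [|A−(2, 6)|²=37]]
2. A_y = 12  [[AB ⟂ BC ⇒ -6x-1y+18=0] ∩ [|A−(2, 6)|²=37]]
   so A = (1, 12)
3. D_x = 7  [[BC ⟂ CD ⇒ 6x+1y-55=0] ∩ [|D−(8, 7)|²=37]]
4. D_y = 13  [[BC ⟂ CD ⇒ 6x+1y-55=0] ∩ [|D−(8, 7)|²=37]]
   so D = (7, 13)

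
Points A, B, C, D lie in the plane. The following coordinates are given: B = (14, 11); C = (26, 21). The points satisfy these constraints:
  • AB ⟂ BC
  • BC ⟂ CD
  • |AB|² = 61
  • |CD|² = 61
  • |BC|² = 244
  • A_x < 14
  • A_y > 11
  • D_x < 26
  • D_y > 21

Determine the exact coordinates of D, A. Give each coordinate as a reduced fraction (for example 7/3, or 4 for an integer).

1. D_x = 21  [[BC ⟂ CD ⇒ 12x+10y-522=0] ∩ [|D−(26, 21)|²=61]]
2. D_y = 27  [[BC ⟂ CD ⇒ 12x+10y-522=0] ∩ [|D−(26, 21)|²=61]]
   so D = (21, 27)
3. A_x = 9  [[AB ⟂ BC ⇒ -12x-10y+278=0] ∩ [|A−(14, 11)|²=61]]
4. A_y = 17  [[AB ⟂ BC ⇒ -12x-10y+278=0] ∩ [|A−(14, 11)|²=61]]
   so A = (9, 17)

D = (21, 27)
A = (9, 17)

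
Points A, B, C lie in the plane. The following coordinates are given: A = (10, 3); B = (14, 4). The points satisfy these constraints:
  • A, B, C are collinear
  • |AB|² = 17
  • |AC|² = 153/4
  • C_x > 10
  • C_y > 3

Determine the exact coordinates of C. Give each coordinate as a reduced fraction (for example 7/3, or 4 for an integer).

1. C_x = 16  [[A, B, C are collinear ⇒ -1x+4y-2=0] ∩ [|C−(10, 3)|²=153/4]]
2. C_y = 9/2  [[A, B, C are collinear ⇒ -1x+4y-2=0] ∩ [|C−(10, 3)|²=153/4]]
   so C = (16, 9/2)

C = (16, 9/2)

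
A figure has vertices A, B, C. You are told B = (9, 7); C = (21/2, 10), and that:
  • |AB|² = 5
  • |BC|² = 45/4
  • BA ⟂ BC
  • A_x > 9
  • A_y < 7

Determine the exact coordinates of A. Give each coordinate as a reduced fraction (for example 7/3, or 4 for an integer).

1. A_x = 11  [[BA ⟂ BC ⇒ 3/2x+3y-69/2=0] ∩ [|A−(9, 7)|²=5]]
2. A_y = 6  [[BA ⟂ BC ⇒ 3/2x+3y-69/2=0] ∩ [|A−(9, 7)|²=5]]
   so A = (11, 6)

A = (11, 6)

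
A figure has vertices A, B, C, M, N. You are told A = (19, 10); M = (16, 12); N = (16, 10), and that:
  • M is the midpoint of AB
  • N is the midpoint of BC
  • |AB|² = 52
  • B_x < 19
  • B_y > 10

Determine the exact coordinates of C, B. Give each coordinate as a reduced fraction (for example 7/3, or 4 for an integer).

C = (19, 6)
B = (13, 14)

1. B_x = 13  [B = 2·M−A = 2·(16, 12)−(19, 10)]
2. B_y = 14  [B = 2·M−A = 2·(16, 12)−(19, 10)]
   so B = (13, 14)
3. C_x = 19  [C = 2·N−B = 2·(16, 10)−(13, 14)]
4. C_y = 6  [C = 2·N−B = 2·(16, 10)−(13, 14)]
   so C = (19, 6)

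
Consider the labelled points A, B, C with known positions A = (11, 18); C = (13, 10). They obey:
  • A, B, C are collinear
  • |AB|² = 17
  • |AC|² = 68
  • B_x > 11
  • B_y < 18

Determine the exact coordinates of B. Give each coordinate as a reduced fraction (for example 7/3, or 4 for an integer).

1. B_x = 12  [[A, B, C are collinear ⇒ -8x-2y+124=0] ∩ [|B−(11, 18)|²=17]]
2. B_y = 14  [[A, B, C are collinear ⇒ -8x-2y+124=0] ∩ [|B−(11, 18)|²=17]]
   so B = (12, 14)

B = (12, 14)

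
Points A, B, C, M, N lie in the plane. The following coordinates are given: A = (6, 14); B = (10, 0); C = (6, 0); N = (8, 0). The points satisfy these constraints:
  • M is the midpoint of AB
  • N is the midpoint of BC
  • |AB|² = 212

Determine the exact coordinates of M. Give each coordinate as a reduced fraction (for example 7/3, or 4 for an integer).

M = (8, 7)

1. M_x = 8  [2·M = A+B = (6, 14)+(10, 0)]
2. M_y = 7  [2·M = A+B = (6, 14)+(10, 0)]
   so M = (8, 7)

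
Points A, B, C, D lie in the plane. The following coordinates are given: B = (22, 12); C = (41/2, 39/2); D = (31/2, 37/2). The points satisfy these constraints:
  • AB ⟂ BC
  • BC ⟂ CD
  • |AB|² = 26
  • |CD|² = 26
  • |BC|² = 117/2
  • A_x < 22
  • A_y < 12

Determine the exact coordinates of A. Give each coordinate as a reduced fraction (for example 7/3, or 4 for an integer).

1. A_x = 17  [[AB ⟂ BC ⇒ 3/2x-15/2y+57=0] ∩ [|A−(22, 12)|²=26]]
2. A_y = 11  [[AB ⟂ BC ⇒ 3/2x-15/2y+57=0] ∩ [|A−(22, 12)|²=26]]
   so A = (17, 11)

A = (17, 11)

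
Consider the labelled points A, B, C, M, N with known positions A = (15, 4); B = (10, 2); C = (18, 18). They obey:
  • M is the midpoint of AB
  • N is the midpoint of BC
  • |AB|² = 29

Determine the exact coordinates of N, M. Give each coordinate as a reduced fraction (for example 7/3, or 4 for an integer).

N = (14, 10)
M = (25/2, 3)

1. M_x = 25/2  [2·M = A+B = (15, 4)+(10, 2)]
2. M_y = 3  [2·M = A+B = (15, 4)+(10, 2)]
   so M = (25/2, 3)
3. N_x = 14  [2·N = B+C = (10, 2)+(18, 18)]
4. N_y = 10  [2·N = B+C = (10, 2)+(18, 18)]
   so N = (14, 10)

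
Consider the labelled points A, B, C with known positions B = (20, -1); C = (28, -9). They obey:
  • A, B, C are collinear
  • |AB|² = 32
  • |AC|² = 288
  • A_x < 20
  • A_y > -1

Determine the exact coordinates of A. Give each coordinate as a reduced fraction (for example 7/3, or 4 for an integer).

1. A_x = 16  [[A, B, C are collinear ⇒ 8x+8y-152=0] ∩ [|A−(20, -1)|²=32]]
2. A_y = 3  [[A, B, C are collinear ⇒ 8x+8y-152=0] ∩ [|A−(20, -1)|²=32]]
   so A = (16, 3)

A = (16, 3)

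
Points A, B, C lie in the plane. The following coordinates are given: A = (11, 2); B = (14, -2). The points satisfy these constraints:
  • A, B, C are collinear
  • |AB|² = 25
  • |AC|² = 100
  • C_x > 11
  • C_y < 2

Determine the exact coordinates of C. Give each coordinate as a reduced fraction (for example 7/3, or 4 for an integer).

1. C_x = 17  [[A, B, C are collinear ⇒ 4x+3y-50=0] ∩ [|C−(11, 2)|²=100]]
2. C_y = -6  [[A, B, C are collinear ⇒ 4x+3y-50=0] ∩ [|C−(11, 2)|²=100]]
   so C = (17, -6)

C = (17, -6)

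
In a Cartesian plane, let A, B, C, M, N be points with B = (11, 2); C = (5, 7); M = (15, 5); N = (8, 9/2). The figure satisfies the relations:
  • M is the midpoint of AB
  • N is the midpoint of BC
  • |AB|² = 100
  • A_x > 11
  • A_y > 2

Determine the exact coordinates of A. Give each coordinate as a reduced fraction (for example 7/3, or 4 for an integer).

1. A_x = 19  [A = 2·M−B = 2·(15, 5)−(11, 2)]
2. A_y = 8  [A = 2·M−B = 2·(15, 5)−(11, 2)]
   so A = (19, 8)

A = (19, 8)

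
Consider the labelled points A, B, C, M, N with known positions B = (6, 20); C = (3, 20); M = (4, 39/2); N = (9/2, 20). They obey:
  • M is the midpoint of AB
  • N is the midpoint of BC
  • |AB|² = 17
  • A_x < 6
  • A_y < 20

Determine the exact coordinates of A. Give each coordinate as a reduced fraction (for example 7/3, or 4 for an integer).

A = (2, 19)

1. A_x = 2  [A = 2·M−B = 2·(4, 39/2)−(6, 20)]
2. A_y = 19  [A = 2·M−B = 2·(4, 39/2)−(6, 20)]
   so A = (2, 19)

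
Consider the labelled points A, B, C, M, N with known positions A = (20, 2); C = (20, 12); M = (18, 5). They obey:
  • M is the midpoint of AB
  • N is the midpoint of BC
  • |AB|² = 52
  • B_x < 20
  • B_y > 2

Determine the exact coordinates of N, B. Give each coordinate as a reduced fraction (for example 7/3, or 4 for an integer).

N = (18, 10)
B = (16, 8)

1. B_x = 16  [B = 2·M−A = 2·(18, 5)−(20, 2)]
2. B_y = 8  [B = 2·M−A = 2·(18, 5)−(20, 2)]
   so B = (16, 8)
3. N_x = 18  [2·N = B+C = (16, 8)+(20, 12)]
4. N_y = 10  [2·N = B+C = (16, 8)+(20, 12)]
   so N = (18, 10)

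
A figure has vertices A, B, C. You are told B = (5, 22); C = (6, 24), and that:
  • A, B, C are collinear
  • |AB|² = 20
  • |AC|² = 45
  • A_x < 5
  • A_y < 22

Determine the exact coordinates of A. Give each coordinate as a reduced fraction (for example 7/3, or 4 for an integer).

1. A_x = 3  [[A, B, C are collinear ⇒ -2x+1y-12=0] ∩ [|A−(5, 22)|²=20]]
2. A_y = 18  [[A, B, C are collinear ⇒ -2x+1y-12=0] ∩ [|A−(5, 22)|²=20]]
   so A = (3, 18)

A = (3, 18)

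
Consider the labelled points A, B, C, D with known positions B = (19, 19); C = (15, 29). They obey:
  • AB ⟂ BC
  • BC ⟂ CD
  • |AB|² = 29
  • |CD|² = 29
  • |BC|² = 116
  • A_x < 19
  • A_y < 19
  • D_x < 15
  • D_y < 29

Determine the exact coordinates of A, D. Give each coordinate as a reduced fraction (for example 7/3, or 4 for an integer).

1. A_x = 14  [[AB ⟂ BC ⇒ 4x-10y+114=0] ∩ [|A−(19, 19)|²=29]]
2. A_y = 17  [[AB ⟂ BC ⇒ 4x-10y+114=0] ∩ [|A−(19, 19)|²=29]]
   so A = (14, 17)
3. D_x = 10  [[BC ⟂ CD ⇒ -4x+10y-230=0] ∩ [|D−(15, 29)|²=29]]
4. D_y = 27  [[BC ⟂ CD ⇒ -4x+10y-230=0] ∩ [|D−(15, 29)|²=29]]
   so D = (10, 27)

A = (14, 17)
D = (10, 27)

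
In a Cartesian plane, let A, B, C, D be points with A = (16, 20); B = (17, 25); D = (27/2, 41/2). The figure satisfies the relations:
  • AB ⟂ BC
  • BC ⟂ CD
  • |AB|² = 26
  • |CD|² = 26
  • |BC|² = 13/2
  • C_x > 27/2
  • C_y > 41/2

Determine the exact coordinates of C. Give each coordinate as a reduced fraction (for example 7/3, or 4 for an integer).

C = (29/2, 51/2)

1. C_x = 29/2  [[AB ⟂ BC ⇒ 1x+5y-142=0] ∩ [|C−(27/2, 41/2)|²=26]]
2. C_y = 51/2  [[AB ⟂ BC ⇒ 1x+5y-142=0] ∩ [|C−(27/2, 41/2)|²=26]]
   so C = (29/2, 51/2)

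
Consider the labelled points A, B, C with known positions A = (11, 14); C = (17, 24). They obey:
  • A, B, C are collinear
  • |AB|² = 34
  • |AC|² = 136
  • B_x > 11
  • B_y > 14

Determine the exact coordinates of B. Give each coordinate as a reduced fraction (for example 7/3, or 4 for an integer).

1. B_x = 14  [[A, B, C are collinear ⇒ 10x-6y-26=0] ∩ [|B−(11, 14)|²=34]]
2. B_y = 19  [[A, B, C are collinear ⇒ 10x-6y-26=0] ∩ [|B−(11, 14)|²=34]]
   so B = (14, 19)

B = (14, 19)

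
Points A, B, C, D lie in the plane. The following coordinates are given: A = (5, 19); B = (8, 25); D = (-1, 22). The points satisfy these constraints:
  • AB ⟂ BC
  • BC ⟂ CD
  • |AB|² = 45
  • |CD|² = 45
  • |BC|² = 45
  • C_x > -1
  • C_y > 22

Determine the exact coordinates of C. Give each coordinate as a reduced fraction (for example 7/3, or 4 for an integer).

1. C_x = 2  [[AB ⟂ BC ⇒ 3x+6y-174=0] ∩ [|C−(-1, 22)|²=45]]
2. C_y = 28  [[AB ⟂ BC ⇒ 3x+6y-174=0] ∩ [|C−(-1, 22)|²=45]]
   so C = (2, 28)

C = (2, 28)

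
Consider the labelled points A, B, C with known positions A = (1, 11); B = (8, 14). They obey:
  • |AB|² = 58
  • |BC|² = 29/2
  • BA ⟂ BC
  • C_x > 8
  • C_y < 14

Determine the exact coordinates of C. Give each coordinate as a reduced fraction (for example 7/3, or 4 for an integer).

C = (19/2, 21/2)

1. C_x = 19/2  [[BA ⟂ BC ⇒ -7x-3y+98=0] ∩ [|C−(8, 14)|²=29/2]]
2. C_y = 21/2  [[BA ⟂ BC ⇒ -7x-3y+98=0] ∩ [|C−(8, 14)|²=29/2]]
   so C = (19/2, 21/2)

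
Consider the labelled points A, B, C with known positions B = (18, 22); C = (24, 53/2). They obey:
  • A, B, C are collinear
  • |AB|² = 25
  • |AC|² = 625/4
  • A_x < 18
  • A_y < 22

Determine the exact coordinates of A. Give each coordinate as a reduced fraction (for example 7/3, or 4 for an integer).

A = (14, 19)

1. A_x = 14  [[A, B, C are collinear ⇒ -9/2x+6y-51=0] ∩ [|A−(18, 22)|²=25]]
2. A_y = 19  [[A, B, C are collinear ⇒ -9/2x+6y-51=0] ∩ [|A−(18, 22)|²=25]]
   so A = (14, 19)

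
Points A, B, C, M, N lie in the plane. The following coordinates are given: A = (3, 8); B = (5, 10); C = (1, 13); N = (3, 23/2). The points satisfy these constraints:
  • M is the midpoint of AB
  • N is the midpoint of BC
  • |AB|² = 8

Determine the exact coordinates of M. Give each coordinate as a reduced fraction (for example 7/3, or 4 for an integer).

1. M_x = 4  [2·M = A+B = (3, 8)+(5, 10)]
2. M_y = 9  [2·M = A+B = (3, 8)+(5, 10)]
   so M = (4, 9)

M = (4, 9)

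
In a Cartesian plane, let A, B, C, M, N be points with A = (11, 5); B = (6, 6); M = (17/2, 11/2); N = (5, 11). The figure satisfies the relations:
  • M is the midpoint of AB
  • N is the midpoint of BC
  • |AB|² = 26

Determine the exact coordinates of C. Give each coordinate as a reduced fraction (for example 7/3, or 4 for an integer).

1. C_x = 4  [C = 2·N−B = 2·(5, 11)−(6, 6)]
2. C_y = 16  [C = 2·N−B = 2·(5, 11)−(6, 6)]
   so C = (4, 16)

C = (4, 16)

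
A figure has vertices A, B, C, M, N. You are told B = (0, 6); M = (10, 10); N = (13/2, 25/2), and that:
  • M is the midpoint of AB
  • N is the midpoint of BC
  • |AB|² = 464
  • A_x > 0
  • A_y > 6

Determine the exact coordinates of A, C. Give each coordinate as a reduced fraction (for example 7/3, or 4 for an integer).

1. A_x = 20  [A = 2·M−B = 2·(10, 10)−(0, 6)]
2. A_y = 14  [A = 2·M−B = 2·(10, 10)−(0, 6)]
   so A = (20, 14)
3. C_x = 13  [C = 2·N−B = 2·(13/2, 25/2)−(0, 6)]
4. C_y = 19  [C = 2·N−B = 2·(13/2, 25/2)−(0, 6)]
   so C = (13, 19)

A = (20, 14)
C = (13, 19)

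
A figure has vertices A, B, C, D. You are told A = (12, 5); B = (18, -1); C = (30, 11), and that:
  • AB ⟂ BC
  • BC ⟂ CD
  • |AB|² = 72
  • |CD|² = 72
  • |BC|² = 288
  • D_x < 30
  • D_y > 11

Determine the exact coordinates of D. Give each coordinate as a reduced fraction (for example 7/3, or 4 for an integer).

D = (24, 17)

1. D_x = 24  [[BC ⟂ CD ⇒ 12x+12y-492=0] ∩ [|D−(30, 11)|²=72]]
2. D_y = 17  [[BC ⟂ CD ⇒ 12x+12y-492=0] ∩ [|D−(30, 11)|²=72]]
   so D = (24, 17)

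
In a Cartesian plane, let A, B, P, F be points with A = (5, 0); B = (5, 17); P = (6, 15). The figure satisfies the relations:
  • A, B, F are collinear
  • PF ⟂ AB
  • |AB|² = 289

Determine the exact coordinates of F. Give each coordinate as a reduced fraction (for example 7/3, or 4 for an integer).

1. F_x = 5  [[A, B, F are collinear ⇒ -17x+85=0] ∩ [PF ⟂ AB ⇒ 17y-255=0]]
2. F_y = 15  [[A, B, F are collinear ⇒ -17x+85=0] ∩ [PF ⟂ AB ⇒ 17y-255=0]]
   so F = (5, 15)

F = (5, 15)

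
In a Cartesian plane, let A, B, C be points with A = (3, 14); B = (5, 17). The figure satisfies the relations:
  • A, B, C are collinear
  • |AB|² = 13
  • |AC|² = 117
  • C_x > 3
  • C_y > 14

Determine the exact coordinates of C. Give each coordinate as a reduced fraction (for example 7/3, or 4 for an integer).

1. C_x = 9  [[A, B, C are collinear ⇒ -3x+2y-19=0] ∩ [|C−(3, 14)|²=117]]
2. C_y = 23  [[A, B, C are collinear ⇒ -3x+2y-19=0] ∩ [|C−(3, 14)|²=117]]
   so C = (9, 23)

C = (9, 23)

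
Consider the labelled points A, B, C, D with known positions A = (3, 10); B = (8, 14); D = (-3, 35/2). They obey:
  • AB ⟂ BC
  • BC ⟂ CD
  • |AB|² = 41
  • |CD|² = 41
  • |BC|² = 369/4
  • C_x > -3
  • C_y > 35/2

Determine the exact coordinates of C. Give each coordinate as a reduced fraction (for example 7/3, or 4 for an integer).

1. C_x = 2  [[AB ⟂ BC ⇒ 5x+4y-96=0] ∩ [|C−(-3, 35/2)|²=41]]
2. C_y = 43/2  [[AB ⟂ BC ⇒ 5x+4y-96=0] ∩ [|C−(-3, 35/2)|²=41]]
   so C = (2, 43/2)

C = (2, 43/2)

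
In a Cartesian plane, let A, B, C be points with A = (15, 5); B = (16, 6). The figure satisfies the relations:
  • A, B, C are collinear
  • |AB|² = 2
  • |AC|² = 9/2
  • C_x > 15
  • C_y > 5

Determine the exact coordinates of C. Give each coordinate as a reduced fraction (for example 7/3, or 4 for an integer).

1. C_x = 33/2  [[A, B, C are collinear ⇒ -1x+1y+10=0] ∩ [|C−(15, 5)|²=9/2]]
2. C_y = 13/2  [[A, B, C are collinear ⇒ -1x+1y+10=0] ∩ [|C−(15, 5)|²=9/2]]
   so C = (33/2, 13/2)

C = (33/2, 13/2)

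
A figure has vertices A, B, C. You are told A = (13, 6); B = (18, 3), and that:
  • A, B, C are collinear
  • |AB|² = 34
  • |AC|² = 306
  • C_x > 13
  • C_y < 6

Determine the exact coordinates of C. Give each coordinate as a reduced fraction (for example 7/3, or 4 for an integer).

C = (28, -3)

1. C_x = 28  [[A, B, C are collinear ⇒ 3x+5y-69=0] ∩ [|C−(13, 6)|²=306]]
2. C_y = -3  [[A, B, C are collinear ⇒ 3x+5y-69=0] ∩ [|C−(13, 6)|²=306]]
   so C = (28, -3)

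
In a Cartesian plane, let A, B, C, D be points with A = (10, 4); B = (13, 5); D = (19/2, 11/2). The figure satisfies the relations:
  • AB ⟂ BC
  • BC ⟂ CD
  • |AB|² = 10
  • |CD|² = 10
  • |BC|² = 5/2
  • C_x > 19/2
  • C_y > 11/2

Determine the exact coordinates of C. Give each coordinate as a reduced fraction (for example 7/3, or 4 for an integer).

1. C_x = 25/2  [[AB ⟂ BC ⇒ 3x+1y-44=0] ∩ [|C−(19/2, 11/2)|²=10]]
2. C_y = 13/2  [[AB ⟂ BC ⇒ 3x+1y-44=0] ∩ [|C−(19/2, 11/2)|²=10]]
   so C = (25/2, 13/2)

C = (25/2, 13/2)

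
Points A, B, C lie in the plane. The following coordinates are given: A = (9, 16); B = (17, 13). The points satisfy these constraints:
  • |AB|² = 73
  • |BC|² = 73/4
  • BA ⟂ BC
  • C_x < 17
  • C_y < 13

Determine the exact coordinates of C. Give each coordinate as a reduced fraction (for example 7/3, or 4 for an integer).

C = (31/2, 9)

1. C_x = 31/2  [[BA ⟂ BC ⇒ -8x+3y+97=0] ∩ [|C−(17, 13)|²=73/4]]
2. C_y = 9  [[BA ⟂ BC ⇒ -8x+3y+97=0] ∩ [|C−(17, 13)|²=73/4]]
   so C = (31/2, 9)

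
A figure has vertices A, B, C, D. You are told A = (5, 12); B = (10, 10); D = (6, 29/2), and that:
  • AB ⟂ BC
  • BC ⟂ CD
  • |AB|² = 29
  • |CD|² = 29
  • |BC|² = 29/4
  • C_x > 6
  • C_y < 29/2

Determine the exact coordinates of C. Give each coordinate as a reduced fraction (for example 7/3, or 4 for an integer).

1. C_x = 11  [[AB ⟂ BC ⇒ 5x-2y-30=0] ∩ [|C−(6, 29/2)|²=29]]
2. C_y = 25/2  [[AB ⟂ BC ⇒ 5x-2y-30=0] ∩ [|C−(6, 29/2)|²=29]]
   so C = (11, 25/2)

C = (11, 25/2)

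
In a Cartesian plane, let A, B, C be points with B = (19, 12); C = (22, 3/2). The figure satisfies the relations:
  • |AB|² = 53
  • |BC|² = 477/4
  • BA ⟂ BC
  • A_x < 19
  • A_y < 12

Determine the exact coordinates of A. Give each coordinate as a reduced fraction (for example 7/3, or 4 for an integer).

1. A_x = 12  [[BA ⟂ BC ⇒ 3x-21/2y+69=0] ∩ [|A−(19, 12)|²=53]]
2. A_y = 10  [[BA ⟂ BC ⇒ 3x-21/2y+69=0] ∩ [|A−(19, 12)|²=53]]
   so A = (12, 10)

A = (12, 10)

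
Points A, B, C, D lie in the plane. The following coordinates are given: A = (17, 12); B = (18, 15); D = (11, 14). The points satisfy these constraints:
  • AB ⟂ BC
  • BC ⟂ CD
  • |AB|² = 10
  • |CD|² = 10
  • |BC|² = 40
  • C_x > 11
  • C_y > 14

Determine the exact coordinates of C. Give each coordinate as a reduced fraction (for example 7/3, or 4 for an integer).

C = (12, 17)

1. C_x = 12  [[AB ⟂ BC ⇒ 1x+3y-63=0] ∩ [|C−(11, 14)|²=10]]
2. C_y = 17  [[AB ⟂ BC ⇒ 1x+3y-63=0] ∩ [|C−(11, 14)|²=10]]
   so C = (12, 17)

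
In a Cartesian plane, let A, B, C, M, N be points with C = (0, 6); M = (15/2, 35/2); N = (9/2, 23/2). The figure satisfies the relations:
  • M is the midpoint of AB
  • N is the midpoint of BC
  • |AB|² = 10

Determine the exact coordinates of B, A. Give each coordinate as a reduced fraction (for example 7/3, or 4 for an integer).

1. B_x = 9  [B = 2·N−C = 2·(9/2, 23/2)−(0, 6)]
2. B_y = 17  [B = 2·N−C = 2·(9/2, 23/2)−(0, 6)]
   so B = (9, 17)
3. A_x = 6  [A = 2·M−B = 2·(15/2, 35/2)−(9, 17)]
4. A_y = 18  [A = 2·M−B = 2·(15/2, 35/2)−(9, 17)]
   so A = (6, 18)

B = (9, 17)
A = (6, 18)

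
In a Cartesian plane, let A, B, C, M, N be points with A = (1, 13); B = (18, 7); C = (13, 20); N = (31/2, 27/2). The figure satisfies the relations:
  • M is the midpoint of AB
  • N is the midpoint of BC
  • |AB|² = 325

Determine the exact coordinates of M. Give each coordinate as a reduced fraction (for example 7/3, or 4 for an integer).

1. M_x = 19/2  [2·M = A+B = (1, 13)+(18, 7)]
2. M_y = 10  [2·M = A+B = (1, 13)+(18, 7)]
   so M = (19/2, 10)

M = (19/2, 10)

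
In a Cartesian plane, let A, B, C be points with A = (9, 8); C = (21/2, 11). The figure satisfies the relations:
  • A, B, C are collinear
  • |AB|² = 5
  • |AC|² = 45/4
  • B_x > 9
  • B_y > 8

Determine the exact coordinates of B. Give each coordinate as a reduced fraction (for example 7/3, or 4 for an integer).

1. B_x = 10  [[A, B, C are collinear ⇒ 3x-3/2y-15=0] ∩ [|B−(9, 8)|²=5]]
2. B_y = 10  [[A, B, C are collinear ⇒ 3x-3/2y-15=0] ∩ [|B−(9, 8)|²=5]]
   so B = (10, 10)

B = (10, 10)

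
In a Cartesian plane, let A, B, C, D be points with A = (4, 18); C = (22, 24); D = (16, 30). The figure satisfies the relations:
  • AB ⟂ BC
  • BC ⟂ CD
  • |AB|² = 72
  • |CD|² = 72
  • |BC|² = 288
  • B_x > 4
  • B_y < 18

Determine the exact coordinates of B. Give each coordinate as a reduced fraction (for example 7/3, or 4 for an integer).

B = (10, 12)

1. B_x = 10  [[BC ⟂ CD ⇒ 6x-6y+12=0] ∩ [|B−(4, 18)|²=72]]
2. B_y = 12  [[BC ⟂ CD ⇒ 6x-6y+12=0] ∩ [|B−(4, 18)|²=72]]
   so B = (10, 12)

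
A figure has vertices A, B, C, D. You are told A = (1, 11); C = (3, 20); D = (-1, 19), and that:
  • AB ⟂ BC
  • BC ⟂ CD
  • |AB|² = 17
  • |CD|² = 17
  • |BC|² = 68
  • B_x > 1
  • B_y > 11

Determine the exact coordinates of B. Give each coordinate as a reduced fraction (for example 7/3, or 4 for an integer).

1. B_x = 5  [[BC ⟂ CD ⇒ 4x+1y-32=0] ∩ [|B−(1, 11)|²=17]]
2. B_y = 12  [[BC ⟂ CD ⇒ 4x+1y-32=0] ∩ [|B−(1, 11)|²=17]]
   so B = (5, 12)

B = (5, 12)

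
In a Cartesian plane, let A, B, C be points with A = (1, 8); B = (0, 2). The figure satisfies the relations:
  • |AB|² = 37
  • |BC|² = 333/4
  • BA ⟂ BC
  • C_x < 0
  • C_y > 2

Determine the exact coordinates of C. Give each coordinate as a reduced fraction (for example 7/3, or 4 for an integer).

C = (-9, 7/2)

1. C_x = -9  [[BA ⟂ BC ⇒ 1x+6y-12=0] ∩ [|C−(0, 2)|²=333/4]]
2. C_y = 7/2  [[BA ⟂ BC ⇒ 1x+6y-12=0] ∩ [|C−(0, 2)|²=333/4]]
   so C = (-9, 7/2)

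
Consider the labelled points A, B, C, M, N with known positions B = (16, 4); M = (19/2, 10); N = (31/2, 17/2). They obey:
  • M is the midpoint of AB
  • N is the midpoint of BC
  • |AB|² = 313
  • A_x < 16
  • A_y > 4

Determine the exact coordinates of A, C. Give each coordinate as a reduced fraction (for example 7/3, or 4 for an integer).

1. A_x = 3  [A = 2·M−B = 2·(19/2, 10)−(16, 4)]
2. A_y = 16  [A = 2·M−B = 2·(19/2, 10)−(16, 4)]
   so A = (3, 16)
3. C_x = 15  [C = 2·N−B = 2·(31/2, 17/2)−(16, 4)]
4. C_y = 13  [C = 2·N−B = 2·(31/2, 17/2)−(16, 4)]
   so C = (15, 13)

A = (3, 16)
C = (15, 13)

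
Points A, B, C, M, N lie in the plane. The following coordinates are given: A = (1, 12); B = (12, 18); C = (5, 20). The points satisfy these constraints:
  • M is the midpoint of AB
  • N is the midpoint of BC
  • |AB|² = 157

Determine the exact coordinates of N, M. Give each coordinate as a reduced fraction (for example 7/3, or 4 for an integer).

N = (17/2, 19)
M = (13/2, 15)

1. M_x = 13/2  [2·M = A+B = (1, 12)+(12, 18)]
2. M_y = 15  [2·M = A+B = (1, 12)+(12, 18)]
   so M = (13/2, 15)
3. N_x = 17/2  [2·N = B+C = (12, 18)+(5, 20)]
4. N_y = 19  [2·N = B+C = (12, 18)+(5, 20)]
   so N = (17/2, 19)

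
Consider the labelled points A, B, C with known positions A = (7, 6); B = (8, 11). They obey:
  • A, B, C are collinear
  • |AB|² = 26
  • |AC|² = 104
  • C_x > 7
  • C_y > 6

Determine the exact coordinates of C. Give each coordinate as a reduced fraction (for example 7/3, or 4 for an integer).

1. C_x = 9  [[A, B, C are collinear ⇒ -5x+1y+29=0] ∩ [|C−(7, 6)|²=104]]
2. C_y = 16  [[A, B, C are collinear ⇒ -5x+1y+29=0] ∩ [|C−(7, 6)|²=104]]
   so C = (9, 16)

C = (9, 16)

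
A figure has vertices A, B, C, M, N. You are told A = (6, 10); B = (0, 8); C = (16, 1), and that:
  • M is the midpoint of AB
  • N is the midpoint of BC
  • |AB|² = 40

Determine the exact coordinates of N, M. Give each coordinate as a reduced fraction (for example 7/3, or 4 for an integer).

1. M_x = 3  [2·M = A+B = (6, 10)+(0, 8)]
2. M_y = 9  [2·M = A+B = (6, 10)+(0, 8)]
   so M = (3, 9)
3. N_x = 8  [2·N = B+C = (0, 8)+(16, 1)]
4. N_y = 9/2  [2·N = B+C = (0, 8)+(16, 1)]
   so N = (8, 9/2)

N = (8, 9/2)
M = (3, 9)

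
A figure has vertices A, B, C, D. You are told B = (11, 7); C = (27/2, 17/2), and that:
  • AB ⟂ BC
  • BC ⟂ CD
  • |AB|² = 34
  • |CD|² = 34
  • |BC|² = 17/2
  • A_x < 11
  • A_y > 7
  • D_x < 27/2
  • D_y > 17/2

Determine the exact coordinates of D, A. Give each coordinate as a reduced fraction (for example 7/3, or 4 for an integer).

D = (21/2, 27/2)
A = (8, 12)

1. D_x = 21/2  [[BC ⟂ CD ⇒ 5/2x+3/2y-93/2=0] ∩ [|D−(27/2, 17/2)|²=34]]
2. D_y = 27/2  [[BC ⟂ CD ⇒ 5/2x+3/2y-93/2=0] ∩ [|D−(27/2, 17/2)|²=34]]
   so D = (21/2, 27/2)
3. A_x = 8  [[AB ⟂ BC ⇒ -5/2x-3/2y+38=0] ∩ [|A−(11, 7)|²=34]]
4. A_y = 12  [[AB ⟂ BC ⇒ -5/2x-3/2y+38=0] ∩ [|A−(11, 7)|²=34]]
   so A = (8, 12)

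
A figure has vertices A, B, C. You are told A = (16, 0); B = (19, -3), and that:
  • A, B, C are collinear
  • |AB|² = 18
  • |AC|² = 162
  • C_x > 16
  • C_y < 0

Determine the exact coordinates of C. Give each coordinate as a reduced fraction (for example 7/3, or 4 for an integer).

1. C_x = 25  [[A, B, C are collinear ⇒ 3x+3y-48=0] ∩ [|C−(16, 0)|²=162]]
2. C_y = -9  [[A, B, C are collinear ⇒ 3x+3y-48=0] ∩ [|C−(16, 0)|²=162]]
   so C = (25, -9)

C = (25, -9)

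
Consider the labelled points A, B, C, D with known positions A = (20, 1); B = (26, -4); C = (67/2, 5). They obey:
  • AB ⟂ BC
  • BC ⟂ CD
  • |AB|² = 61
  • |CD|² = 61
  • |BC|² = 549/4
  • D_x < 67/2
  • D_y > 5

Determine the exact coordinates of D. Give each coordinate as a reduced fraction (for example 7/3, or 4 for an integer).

D = (55/2, 10)

1. D_x = 55/2  [[BC ⟂ CD ⇒ 15/2x+9y-1185/4=0] ∩ [|D−(67/2, 5)|²=61]]
2. D_y = 10  [[BC ⟂ CD ⇒ 15/2x+9y-1185/4=0] ∩ [|D−(67/2, 5)|²=61]]
   so D = (55/2, 10)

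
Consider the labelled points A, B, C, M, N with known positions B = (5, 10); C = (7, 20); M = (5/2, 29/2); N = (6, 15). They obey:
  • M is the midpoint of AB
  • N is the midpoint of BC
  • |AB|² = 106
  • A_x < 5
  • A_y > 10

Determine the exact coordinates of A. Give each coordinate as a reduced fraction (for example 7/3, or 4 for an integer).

A = (0, 19)

1. A_x = 0  [A = 2·M−B = 2·(5/2, 29/2)−(5, 10)]
2. A_y = 19  [A = 2·M−B = 2·(5/2, 29/2)−(5, 10)]
   so A = (0, 19)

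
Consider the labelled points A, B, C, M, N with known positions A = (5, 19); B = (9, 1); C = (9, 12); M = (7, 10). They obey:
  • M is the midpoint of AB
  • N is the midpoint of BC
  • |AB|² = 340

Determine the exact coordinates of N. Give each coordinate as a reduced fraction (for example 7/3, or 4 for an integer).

1. N_x = 9  [2·N = B+C = (9, 1)+(9, 12)]
2. N_y = 13/2  [2·N = B+C = (9, 1)+(9, 12)]
   so N = (9, 13/2)

N = (9, 13/2)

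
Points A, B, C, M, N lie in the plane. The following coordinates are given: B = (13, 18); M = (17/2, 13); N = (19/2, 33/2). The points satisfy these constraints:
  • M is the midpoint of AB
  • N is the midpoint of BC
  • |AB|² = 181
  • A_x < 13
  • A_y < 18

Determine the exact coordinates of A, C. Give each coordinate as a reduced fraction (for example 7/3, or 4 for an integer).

1. A_x = 4  [A = 2·M−B = 2·(17/2, 13)−(13, 18)]
2. A_y = 8  [A = 2·M−B = 2·(17/2, 13)−(13, 18)]
   so A = (4, 8)
3. C_x = 6  [C = 2·N−B = 2·(19/2, 33/2)−(13, 18)]
4. C_y = 15  [C = 2·N−B = 2·(19/2, 33/2)−(13, 18)]
   so C = (6, 15)

A = (4, 8)
C = (6, 15)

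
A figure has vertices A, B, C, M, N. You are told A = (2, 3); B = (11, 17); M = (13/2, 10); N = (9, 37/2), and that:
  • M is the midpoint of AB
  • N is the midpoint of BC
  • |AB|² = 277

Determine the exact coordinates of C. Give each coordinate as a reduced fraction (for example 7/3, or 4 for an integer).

C = (7, 20)

1. C_x = 7  [C = 2·N−B = 2·(9, 37/2)−(11, 17)]
2. C_y = 20  [C = 2·N−B = 2·(9, 37/2)−(11, 17)]
   so C = (7, 20)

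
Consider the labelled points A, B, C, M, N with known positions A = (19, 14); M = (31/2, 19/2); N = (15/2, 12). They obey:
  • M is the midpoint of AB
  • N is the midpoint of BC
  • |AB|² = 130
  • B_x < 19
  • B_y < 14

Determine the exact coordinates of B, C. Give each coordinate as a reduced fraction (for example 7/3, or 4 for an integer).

B = (12, 5)
C = (3, 19)

1. B_x = 12  [B = 2·M−A = 2·(31/2, 19/2)−(19, 14)]
2. B_y = 5  [B = 2·M−A = 2·(31/2, 19/2)−(19, 14)]
   so B = (12, 5)
3. C_x = 3  [C = 2·N−B = 2·(15/2, 12)−(12, 5)]
4. C_y = 19  [C = 2·N−B = 2·(15/2, 12)−(12, 5)]
   so C = (3, 19)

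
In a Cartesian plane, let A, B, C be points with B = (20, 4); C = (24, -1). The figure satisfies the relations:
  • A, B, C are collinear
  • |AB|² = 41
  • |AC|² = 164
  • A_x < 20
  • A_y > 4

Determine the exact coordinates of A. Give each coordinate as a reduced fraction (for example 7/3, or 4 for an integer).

A = (16, 9)

1. A_x = 16  [[A, B, C are collinear ⇒ 5x+4y-116=0] ∩ [|A−(20, 4)|²=41]]
2. A_y = 9  [[A, B, C are collinear ⇒ 5x+4y-116=0] ∩ [|A−(20, 4)|²=41]]
   so A = (16, 9)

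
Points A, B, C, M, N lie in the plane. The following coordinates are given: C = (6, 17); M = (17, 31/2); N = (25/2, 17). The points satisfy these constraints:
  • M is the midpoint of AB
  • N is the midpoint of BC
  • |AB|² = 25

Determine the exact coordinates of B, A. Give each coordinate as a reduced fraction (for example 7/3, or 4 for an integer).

B = (19, 17)
A = (15, 14)

1. B_x = 19  [B = 2·N−C = 2·(25/2, 17)−(6, 17)]
2. B_y = 17  [B = 2·N−C = 2·(25/2, 17)−(6, 17)]
   so B = (19, 17)
3. A_x = 15  [A = 2·M−B = 2·(17, 31/2)−(19, 17)]
4. A_y = 14  [A = 2·M−B = 2·(17, 31/2)−(19, 17)]
   so A = (15, 14)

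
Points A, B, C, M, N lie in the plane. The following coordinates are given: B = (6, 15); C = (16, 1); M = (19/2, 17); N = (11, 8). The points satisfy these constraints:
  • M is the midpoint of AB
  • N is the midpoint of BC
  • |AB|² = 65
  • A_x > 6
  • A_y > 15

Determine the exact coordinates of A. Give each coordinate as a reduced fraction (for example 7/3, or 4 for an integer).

1. A_x = 13  [A = 2·M−B = 2·(19/2, 17)−(6, 15)]
2. A_y = 19  [A = 2·M−B = 2·(19/2, 17)−(6, 15)]
   so A = (13, 19)

A = (13, 19)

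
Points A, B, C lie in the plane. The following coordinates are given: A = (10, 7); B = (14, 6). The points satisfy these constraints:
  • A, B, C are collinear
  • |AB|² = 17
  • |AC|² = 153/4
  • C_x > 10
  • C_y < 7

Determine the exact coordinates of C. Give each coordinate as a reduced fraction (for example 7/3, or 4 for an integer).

1. C_x = 16  [[A, B, C are collinear ⇒ 1x+4y-38=0] ∩ [|C−(10, 7)|²=153/4]]
2. C_y = 11/2  [[A, B, C are collinear ⇒ 1x+4y-38=0] ∩ [|C−(10, 7)|²=153/4]]
   so C = (16, 11/2)

C = (16, 11/2)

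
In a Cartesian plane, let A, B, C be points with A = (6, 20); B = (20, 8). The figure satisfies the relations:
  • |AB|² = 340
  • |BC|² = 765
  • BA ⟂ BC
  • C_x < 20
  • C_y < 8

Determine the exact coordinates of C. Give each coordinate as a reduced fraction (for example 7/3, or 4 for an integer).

C = (2, -13)

1. C_x = 2  [[BA ⟂ BC ⇒ -14x+12y+184=0] ∩ [|C−(20, 8)|²=765]]
2. C_y = -13  [[BA ⟂ BC ⇒ -14x+12y+184=0] ∩ [|C−(20, 8)|²=765]]
   so C = (2, -13)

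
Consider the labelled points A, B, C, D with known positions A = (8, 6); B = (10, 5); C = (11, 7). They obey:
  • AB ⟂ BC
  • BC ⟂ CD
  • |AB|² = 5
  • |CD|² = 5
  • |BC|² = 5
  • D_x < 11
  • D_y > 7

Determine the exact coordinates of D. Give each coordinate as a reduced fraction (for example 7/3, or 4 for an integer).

1. D_x = 9  [[BC ⟂ CD ⇒ 1x+2y-25=0] ∩ [|D−(11, 7)|²=5]]
2. D_y = 8  [[BC ⟂ CD ⇒ 1x+2y-25=0] ∩ [|D−(11, 7)|²=5]]
   so D = (9, 8)

D = (9, 8)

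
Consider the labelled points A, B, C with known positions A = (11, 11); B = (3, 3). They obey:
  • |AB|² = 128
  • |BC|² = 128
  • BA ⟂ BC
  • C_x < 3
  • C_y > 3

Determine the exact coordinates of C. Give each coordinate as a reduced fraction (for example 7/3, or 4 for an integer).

C = (-5, 11)

1. C_x = -5  [[BA ⟂ BC ⇒ 8x+8y-48=0] ∩ [|C−(3, 3)|²=128]]
2. C_y = 11  [[BA ⟂ BC ⇒ 8x+8y-48=0] ∩ [|C−(3, 3)|²=128]]
   so C = (-5, 11)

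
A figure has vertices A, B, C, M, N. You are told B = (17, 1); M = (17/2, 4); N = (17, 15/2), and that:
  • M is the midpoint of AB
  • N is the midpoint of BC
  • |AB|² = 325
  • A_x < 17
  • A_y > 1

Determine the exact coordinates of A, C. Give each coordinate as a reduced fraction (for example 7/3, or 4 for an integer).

A = (0, 7)
C = (17, 14)

1. A_x = 0  [A = 2·M−B = 2·(17/2, 4)−(17, 1)]
2. A_y = 7  [A = 2·M−B = 2·(17/2, 4)−(17, 1)]
   so A = (0, 7)
3. C_x = 17  [C = 2·N−B = 2·(17, 15/2)−(17, 1)]
4. C_y = 14  [C = 2·N−B = 2·(17, 15/2)−(17, 1)]
   so C = (17, 14)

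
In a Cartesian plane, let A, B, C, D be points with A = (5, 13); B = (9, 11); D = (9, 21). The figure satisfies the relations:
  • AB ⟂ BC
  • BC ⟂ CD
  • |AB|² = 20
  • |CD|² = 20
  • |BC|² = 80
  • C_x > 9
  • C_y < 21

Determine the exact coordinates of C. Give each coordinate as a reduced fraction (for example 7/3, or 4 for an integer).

C = (13, 19)

1. C_x = 13  [[AB ⟂ BC ⇒ 4x-2y-14=0] ∩ [|C−(9, 21)|²=20]]
2. C_y = 19  [[AB ⟂ BC ⇒ 4x-2y-14=0] ∩ [|C−(9, 21)|²=20]]
   so C = (13, 19)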